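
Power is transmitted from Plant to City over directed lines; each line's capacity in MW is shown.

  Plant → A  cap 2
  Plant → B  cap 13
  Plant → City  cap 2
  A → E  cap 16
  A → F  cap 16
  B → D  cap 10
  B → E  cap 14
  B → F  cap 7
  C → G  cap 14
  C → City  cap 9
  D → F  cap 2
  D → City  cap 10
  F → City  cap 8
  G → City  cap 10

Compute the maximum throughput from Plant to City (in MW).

17

Augment Plant→City: bottleneck 2, flow now 2.
Augment Plant→A→F→City: bottleneck 2, flow now 4.
Augment Plant→B→D→City: bottleneck 10, flow now 14.
Augment Plant→B→F→City: bottleneck 3, flow now 17.
No augmenting path remains; maximum flow = 17.
In the residual graph, reachable from Plant: {Plant}.
Min-cut edges: Plant→A (2), Plant→B (13), Plant→City (2); capacity 2 + 13 + 2 = 17.
This cut is saturated, so no flow can exceed 17.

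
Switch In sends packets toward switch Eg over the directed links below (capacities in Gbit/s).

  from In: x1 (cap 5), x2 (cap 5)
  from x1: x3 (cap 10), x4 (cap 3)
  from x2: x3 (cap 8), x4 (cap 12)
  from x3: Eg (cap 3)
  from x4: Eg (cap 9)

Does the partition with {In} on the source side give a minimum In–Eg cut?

Given cut capacity: 5 + 5 = 10.
Augment In→x1→x3→Eg: bottleneck 3, flow now 3.
Augment In→x1→x4→Eg: bottleneck 2, flow now 5.
Augment In→x2→x4→Eg: bottleneck 5, flow now 10.
No augmenting path remains; maximum flow = 10.
Cut capacity 10 equals the max flow, so it is a minimum cut.

Yes — it is a minimum cut (capacity 10).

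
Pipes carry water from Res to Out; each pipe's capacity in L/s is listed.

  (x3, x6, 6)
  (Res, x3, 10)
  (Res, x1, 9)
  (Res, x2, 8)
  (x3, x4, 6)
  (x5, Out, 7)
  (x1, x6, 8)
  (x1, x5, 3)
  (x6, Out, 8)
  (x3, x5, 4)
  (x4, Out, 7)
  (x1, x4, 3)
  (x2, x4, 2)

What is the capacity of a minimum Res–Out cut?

Augment Res→x1→x4→Out: bottleneck 3, flow now 3.
Augment Res→x1→x5→Out: bottleneck 3, flow now 6.
Augment Res→x1→x6→Out: bottleneck 3, flow now 9.
Augment Res→x2→x4→Out: bottleneck 2, flow now 11.
Augment Res→x3→x4→Out: bottleneck 2, flow now 13.
Augment Res→x3→x5→Out: bottleneck 4, flow now 17.
Augment Res→x3→x6→Out: bottleneck 4, flow now 21.
No augmenting path remains; maximum flow = 21.
By max-flow min-cut, the minimum cut capacity equals the max flow.
In the residual graph, reachable from Res: {Res, x2}.
Min-cut edges: Res→x1 (9), Res→x3 (10), x2→x4 (2); capacity 9 + 10 + 2 = 21.

21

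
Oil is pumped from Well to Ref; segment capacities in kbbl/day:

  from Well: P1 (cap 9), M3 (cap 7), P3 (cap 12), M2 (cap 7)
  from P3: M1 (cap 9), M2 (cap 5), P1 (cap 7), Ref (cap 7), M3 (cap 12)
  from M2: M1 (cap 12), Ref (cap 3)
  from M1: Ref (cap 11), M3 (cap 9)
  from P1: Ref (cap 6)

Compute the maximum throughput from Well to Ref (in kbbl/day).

Augment Well→P3→Ref: bottleneck 7, flow now 7.
Augment Well→M2→Ref: bottleneck 3, flow now 10.
Augment Well→P1→Ref: bottleneck 6, flow now 16.
Augment Well→P3→M1→Ref: bottleneck 5, flow now 21.
Augment Well→M2→M1→Ref: bottleneck 4, flow now 25.
No augmenting path remains; maximum flow = 25.
In the residual graph, reachable from Well: {Well, P1, M3}.
Min-cut edges: Well→P3 (12), Well→M2 (7), P1→Ref (6); capacity 12 + 7 + 6 = 25.
This cut is saturated, so no flow can exceed 25.

25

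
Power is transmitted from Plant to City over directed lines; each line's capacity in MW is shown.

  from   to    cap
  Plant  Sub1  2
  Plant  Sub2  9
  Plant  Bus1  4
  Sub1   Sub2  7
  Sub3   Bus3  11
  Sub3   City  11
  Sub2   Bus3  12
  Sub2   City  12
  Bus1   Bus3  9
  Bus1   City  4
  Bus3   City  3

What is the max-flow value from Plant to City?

Augment Plant→Sub2→City: bottleneck 9, flow now 9.
Augment Plant→Bus1→City: bottleneck 4, flow now 13.
Augment Plant→Sub1→Sub2→City: bottleneck 2, flow now 15.
No augmenting path remains; maximum flow = 15.
In the residual graph, reachable from Plant: {Plant}.
Min-cut edges: Plant→Sub1 (2), Plant→Sub2 (9), Plant→Bus1 (4); capacity 2 + 9 + 4 = 15.
This cut is saturated, so no flow can exceed 15.

15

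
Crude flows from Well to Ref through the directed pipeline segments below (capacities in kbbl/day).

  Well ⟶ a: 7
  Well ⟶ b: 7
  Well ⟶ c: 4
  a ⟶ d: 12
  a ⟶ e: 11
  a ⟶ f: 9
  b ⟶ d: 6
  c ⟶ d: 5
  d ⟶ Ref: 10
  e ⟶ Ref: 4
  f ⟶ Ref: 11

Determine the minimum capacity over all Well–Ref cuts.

Augment Well→a→d→Ref: bottleneck 7, flow now 7.
Augment Well→b→d→Ref: bottleneck 3, flow now 10.
Augment Well→b→d→a→e→Ref: bottleneck 3, flow now 13. (uses reverse residual edge)
Augment Well→c→d→a→e→Ref: bottleneck 1, flow now 14. (uses reverse residual edge)
Augment Well→c→d→a→f→Ref: bottleneck 3, flow now 17. (uses reverse residual edge)
No augmenting path remains; maximum flow = 17.
By max-flow min-cut, the minimum cut capacity equals the max flow.
In the residual graph, reachable from Well: {Well, b}.
Min-cut edges: Well→a (7), Well→c (4), b→d (6); capacity 7 + 4 + 6 = 17.

17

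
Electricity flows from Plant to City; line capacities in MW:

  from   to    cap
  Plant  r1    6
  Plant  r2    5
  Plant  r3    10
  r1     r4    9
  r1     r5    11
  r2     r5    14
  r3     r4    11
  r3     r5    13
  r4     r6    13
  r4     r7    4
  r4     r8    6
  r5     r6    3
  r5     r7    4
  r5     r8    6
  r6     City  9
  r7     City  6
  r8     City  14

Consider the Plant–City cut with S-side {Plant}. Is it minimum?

Given cut capacity: 6 + 5 + 10 = 21.
Augment Plant→r1→r4→r6→City: bottleneck 6, flow now 6.
Augment Plant→r2→r5→r6→City: bottleneck 3, flow now 9.
Augment Plant→r2→r5→r7→City: bottleneck 2, flow now 11.
Augment Plant→r3→r4→r7→City: bottleneck 4, flow now 15.
Augment Plant→r3→r4→r8→City: bottleneck 6, flow now 21.
No augmenting path remains; maximum flow = 21.
Cut capacity 21 equals the max flow, so it is a minimum cut.

Yes — it is a minimum cut (capacity 21).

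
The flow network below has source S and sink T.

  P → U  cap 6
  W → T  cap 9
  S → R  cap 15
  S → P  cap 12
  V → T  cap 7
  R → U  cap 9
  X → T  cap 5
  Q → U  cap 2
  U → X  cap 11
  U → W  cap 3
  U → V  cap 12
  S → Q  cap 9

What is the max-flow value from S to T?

Augment S→P→U→V→T: bottleneck 6, flow now 6.
Augment S→Q→U→V→T: bottleneck 1, flow now 7.
Augment S→Q→U→W→T: bottleneck 1, flow now 8.
Augment S→R→U→W→T: bottleneck 2, flow now 10.
Augment S→R→U→X→T: bottleneck 5, flow now 15.
No augmenting path remains; maximum flow = 15.
In the residual graph, reachable from S: {S, P, Q, R, U, V, X}.
Min-cut edges: U→W (3), V→T (7), X→T (5); capacity 3 + 7 + 5 = 15.
This cut is saturated, so no flow can exceed 15.

15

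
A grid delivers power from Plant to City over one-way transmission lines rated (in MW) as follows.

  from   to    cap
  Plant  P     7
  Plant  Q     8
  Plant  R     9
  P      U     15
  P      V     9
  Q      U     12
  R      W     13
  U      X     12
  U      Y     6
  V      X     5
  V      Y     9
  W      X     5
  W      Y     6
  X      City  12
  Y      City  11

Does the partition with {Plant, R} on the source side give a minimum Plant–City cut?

No — its capacity is 28, but the minimum cut has capacity 23.

Given cut capacity: 7 + 8 + 13 = 28.
Augment Plant→P→U→X→City: bottleneck 7, flow now 7.
Augment Plant→Q→U→X→City: bottleneck 5, flow now 12.
Augment Plant→Q→U→Y→City: bottleneck 3, flow now 15.
Augment Plant→R→W→Y→City: bottleneck 6, flow now 21.
Augment Plant→R→W→X→U→Y→City: bottleneck 2, flow now 23. (uses reverse residual edge)
No augmenting path remains; maximum flow = 23.
In the residual graph, reachable from Plant: {Plant, P, Q, R, U, V, W, X, Y}.
Min-cut edges: X→City (12), Y→City (11); capacity 12 + 11 = 23.
Cut capacity 28 exceeds the max flow 23, so it is not minimum.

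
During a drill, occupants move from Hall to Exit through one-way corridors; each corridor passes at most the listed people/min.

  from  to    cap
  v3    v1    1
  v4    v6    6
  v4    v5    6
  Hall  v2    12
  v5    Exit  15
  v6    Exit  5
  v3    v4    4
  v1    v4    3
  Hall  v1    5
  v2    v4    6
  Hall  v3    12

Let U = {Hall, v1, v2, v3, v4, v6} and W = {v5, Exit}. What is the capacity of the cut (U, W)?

11

Edges leaving {Hall, v1, v2, v3, v4, v6}: v4→v5 (6), v6→Exit (5).
Cut capacity = 6 + 5 = 11.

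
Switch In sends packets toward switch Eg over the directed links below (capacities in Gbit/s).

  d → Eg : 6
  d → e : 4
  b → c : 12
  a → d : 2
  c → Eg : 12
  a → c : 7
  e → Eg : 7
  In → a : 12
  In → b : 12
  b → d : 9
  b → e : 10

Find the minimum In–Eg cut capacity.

Augment In→a→c→Eg: bottleneck 7, flow now 7.
Augment In→a→d→Eg: bottleneck 2, flow now 9.
Augment In→b→c→Eg: bottleneck 5, flow now 14.
Augment In→b→d→Eg: bottleneck 4, flow now 18.
Augment In→b→e→Eg: bottleneck 3, flow now 21.
No augmenting path remains; maximum flow = 21.
By max-flow min-cut, the minimum cut capacity equals the max flow.
In the residual graph, reachable from In: {In, a}.
Min-cut edges: In→b (12), a→c (7), a→d (2); capacity 12 + 7 + 2 = 21.

21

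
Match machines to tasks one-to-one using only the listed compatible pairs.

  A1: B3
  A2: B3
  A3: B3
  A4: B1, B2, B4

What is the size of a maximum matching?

Unit-capacity flow: source→left, listed edges, right→sink; max matching = max flow.
Augmenting path A1→B3 (+1); matched 1.
Augmenting path A4→B1 (+1); matched 2.
No augmenting path remains; maximum matching = 2.
König certificate: {A4, B3} is a vertex cover of size 2 (every listed pair touches it), so no matching can be larger.

2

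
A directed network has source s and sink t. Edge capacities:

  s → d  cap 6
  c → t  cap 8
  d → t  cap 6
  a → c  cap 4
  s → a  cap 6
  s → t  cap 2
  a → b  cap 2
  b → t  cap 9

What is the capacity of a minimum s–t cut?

Augment s→t: bottleneck 2, flow now 2.
Augment s→d→t: bottleneck 6, flow now 8.
Augment s→a→b→t: bottleneck 2, flow now 10.
Augment s→a→c→t: bottleneck 4, flow now 14.
No augmenting path remains; maximum flow = 14.
By max-flow min-cut, the minimum cut capacity equals the max flow.
In the residual graph, reachable from s: {s}.
Min-cut edges: s→a (6), s→d (6), s→t (2); capacity 6 + 6 + 2 = 14.

14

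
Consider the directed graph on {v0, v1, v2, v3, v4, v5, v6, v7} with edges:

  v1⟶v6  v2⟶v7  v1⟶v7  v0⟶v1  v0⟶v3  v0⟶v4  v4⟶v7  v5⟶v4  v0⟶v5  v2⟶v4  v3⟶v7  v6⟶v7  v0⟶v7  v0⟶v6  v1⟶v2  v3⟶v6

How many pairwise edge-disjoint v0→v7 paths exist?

5

Assign every edge capacity 1; by Menger, the answer equals the max flow.
Path v0→v7 (+1); total 1.
Path v0→v1→v7 (+1); total 2.
Path v0→v3→v7 (+1); total 3.
Path v0→v4→v7 (+1); total 4.
Path v0→v6→v7 (+1); total 5.
No residual v0→v7 path; max flow = 5.
Certifying cut of size 5: {v0→v1, v0→v3, v0→v6, v0→v7, v4→v7}.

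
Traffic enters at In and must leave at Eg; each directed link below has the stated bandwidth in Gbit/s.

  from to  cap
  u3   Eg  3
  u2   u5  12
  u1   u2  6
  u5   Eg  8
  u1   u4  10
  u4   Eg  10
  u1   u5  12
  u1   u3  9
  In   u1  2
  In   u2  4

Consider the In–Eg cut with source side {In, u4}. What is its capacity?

Edges leaving {In, u4}: In→u1 (2), In→u2 (4), u4→Eg (10).
Cut capacity = 2 + 4 + 10 = 16.

16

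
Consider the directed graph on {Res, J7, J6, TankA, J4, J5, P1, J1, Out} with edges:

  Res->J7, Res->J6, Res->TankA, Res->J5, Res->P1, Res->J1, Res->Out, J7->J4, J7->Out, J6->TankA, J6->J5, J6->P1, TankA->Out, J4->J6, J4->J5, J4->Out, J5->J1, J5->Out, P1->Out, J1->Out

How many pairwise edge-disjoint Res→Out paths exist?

6

Assign every edge capacity 1; by Menger, the answer equals the max flow.
Path Res→Out (+1); total 1.
Path Res→J7→Out (+1); total 2.
Path Res→TankA→Out (+1); total 3.
Path Res→J5→Out (+1); total 4.
Path Res→P1→Out (+1); total 5.
Path Res→J1→Out (+1); total 6.
No residual Res→Out path; max flow = 6.
Certifying cut of size 6: {J1→Out, J5→Out, P1→Out, Res→J7, Res→Out, TankA→Out}.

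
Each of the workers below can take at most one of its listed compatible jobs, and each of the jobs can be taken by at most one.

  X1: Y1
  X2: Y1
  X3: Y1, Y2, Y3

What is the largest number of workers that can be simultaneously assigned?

Unit-capacity flow: source→left, listed edges, right→sink; max matching = max flow.
Augmenting path X1→Y1 (+1); matched 1.
Augmenting path X3→Y2 (+1); matched 2.
No augmenting path remains; maximum matching = 2.
König certificate: {X3, Y1} is a vertex cover of size 2 (every listed pair touches it), so no matching can be larger.

2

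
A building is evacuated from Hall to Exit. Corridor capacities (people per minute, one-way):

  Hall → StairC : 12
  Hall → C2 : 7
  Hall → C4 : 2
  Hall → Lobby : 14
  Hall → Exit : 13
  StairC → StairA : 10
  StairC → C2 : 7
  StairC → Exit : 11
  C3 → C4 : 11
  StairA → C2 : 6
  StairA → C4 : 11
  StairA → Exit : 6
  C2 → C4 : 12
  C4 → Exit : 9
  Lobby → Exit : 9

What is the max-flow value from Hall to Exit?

43

Augment Hall→Exit: bottleneck 13, flow now 13.
Augment Hall→StairC→Exit: bottleneck 11, flow now 24.
Augment Hall→C4→Exit: bottleneck 2, flow now 26.
Augment Hall→Lobby→Exit: bottleneck 9, flow now 35.
Augment Hall→StairC→StairA→Exit: bottleneck 1, flow now 36.
Augment Hall→C2→C4→Exit: bottleneck 7, flow now 43.
No augmenting path remains; maximum flow = 43.
In the residual graph, reachable from Hall: {Hall, Lobby}.
Min-cut edges: Hall→StairC (12), Hall→C2 (7), Hall→C4 (2), Hall→Exit (13), Lobby→Exit (9); capacity 12 + 7 + 2 + 13 + 9 = 43.
This cut is saturated, so no flow can exceed 43.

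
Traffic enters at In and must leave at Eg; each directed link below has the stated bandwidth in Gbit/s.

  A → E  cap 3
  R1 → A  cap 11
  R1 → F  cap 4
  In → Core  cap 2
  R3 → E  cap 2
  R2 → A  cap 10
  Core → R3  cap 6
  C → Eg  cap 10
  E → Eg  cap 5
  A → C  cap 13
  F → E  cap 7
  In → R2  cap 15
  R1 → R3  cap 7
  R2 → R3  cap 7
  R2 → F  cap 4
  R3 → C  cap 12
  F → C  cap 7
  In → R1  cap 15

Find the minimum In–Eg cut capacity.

Augment In→R2→R3→E→Eg: bottleneck 2, flow now 2.
Augment In→R2→R3→C→Eg: bottleneck 5, flow now 7.
Augment In→R2→F→E→Eg: bottleneck 3, flow now 10.
Augment In→R2→F→C→Eg: bottleneck 1, flow now 11.
Augment In→R2→A→C→Eg: bottleneck 4, flow now 15.
No augmenting path remains; maximum flow = 15.
By max-flow min-cut, the minimum cut capacity equals the max flow.
In the residual graph, reachable from In: {In, R2, R1, Core, R3, F, A, E, C}.
Min-cut edges: E→Eg (5), C→Eg (10); capacity 5 + 10 = 15.

15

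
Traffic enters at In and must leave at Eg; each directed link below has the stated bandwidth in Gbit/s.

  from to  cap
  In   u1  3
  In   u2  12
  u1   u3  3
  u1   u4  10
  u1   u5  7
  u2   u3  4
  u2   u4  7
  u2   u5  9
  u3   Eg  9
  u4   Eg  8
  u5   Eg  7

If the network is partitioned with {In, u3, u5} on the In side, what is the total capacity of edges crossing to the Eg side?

31

Edges leaving {In, u3, u5}: In→u1 (3), In→u2 (12), u3→Eg (9), u5→Eg (7).
Cut capacity = 3 + 12 + 9 + 7 = 31.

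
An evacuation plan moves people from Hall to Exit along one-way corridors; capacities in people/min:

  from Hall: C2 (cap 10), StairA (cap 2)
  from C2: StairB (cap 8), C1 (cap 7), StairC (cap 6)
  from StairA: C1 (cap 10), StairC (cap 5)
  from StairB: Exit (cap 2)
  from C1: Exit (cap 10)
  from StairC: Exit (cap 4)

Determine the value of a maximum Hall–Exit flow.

12

Augment Hall→C2→StairB→Exit: bottleneck 2, flow now 2.
Augment Hall→C2→C1→Exit: bottleneck 7, flow now 9.
Augment Hall→C2→StairC→Exit: bottleneck 1, flow now 10.
Augment Hall→StairA→C1→Exit: bottleneck 2, flow now 12.
No augmenting path remains; maximum flow = 12.
In the residual graph, reachable from Hall: {Hall}.
Min-cut edges: Hall→C2 (10), Hall→StairA (2); capacity 10 + 2 = 12.
This cut is saturated, so no flow can exceed 12.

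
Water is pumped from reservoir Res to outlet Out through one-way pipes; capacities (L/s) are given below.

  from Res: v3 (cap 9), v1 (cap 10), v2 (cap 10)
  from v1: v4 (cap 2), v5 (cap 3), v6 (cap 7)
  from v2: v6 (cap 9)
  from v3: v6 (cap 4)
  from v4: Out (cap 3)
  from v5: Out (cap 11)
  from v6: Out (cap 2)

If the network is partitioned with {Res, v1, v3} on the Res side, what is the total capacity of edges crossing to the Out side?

Edges leaving {Res, v1, v3}: Res→v2 (10), v1→v4 (2), v1→v5 (3), v1→v6 (7), v3→v6 (4).
Cut capacity = 10 + 2 + 3 + 7 + 4 = 26.

26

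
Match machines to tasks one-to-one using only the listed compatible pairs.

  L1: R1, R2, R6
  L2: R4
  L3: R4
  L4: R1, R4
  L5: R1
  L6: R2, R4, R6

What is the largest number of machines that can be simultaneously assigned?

Unit-capacity flow: source→left, listed edges, right→sink; max matching = max flow.
Augmenting path L1→R1 (+1); matched 1.
Augmenting path L2→R4 (+1); matched 2.
Augmenting path L6→R2 (+1); matched 3.
Augmenting path L4→R1→L1→R6 (+1); matched 4.
No augmenting path remains; maximum matching = 4.
König certificate: {L1, L6, R1, R4} is a vertex cover of size 4 (every listed pair touches it), so no matching can be larger.

4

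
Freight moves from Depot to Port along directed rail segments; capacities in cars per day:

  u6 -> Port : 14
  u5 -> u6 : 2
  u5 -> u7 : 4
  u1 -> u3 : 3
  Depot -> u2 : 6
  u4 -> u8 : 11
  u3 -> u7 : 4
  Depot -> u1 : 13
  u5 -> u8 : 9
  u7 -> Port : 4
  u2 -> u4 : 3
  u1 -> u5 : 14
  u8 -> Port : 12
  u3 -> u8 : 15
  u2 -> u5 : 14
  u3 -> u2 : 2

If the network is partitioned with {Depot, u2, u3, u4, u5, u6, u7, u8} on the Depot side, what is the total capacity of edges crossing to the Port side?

Edges leaving {Depot, u2, u3, u4, u5, u6, u7, u8}: Depot→u1 (13), u6→Port (14), u7→Port (4), u8→Port (12).
Cut capacity = 13 + 14 + 4 + 12 = 43.

43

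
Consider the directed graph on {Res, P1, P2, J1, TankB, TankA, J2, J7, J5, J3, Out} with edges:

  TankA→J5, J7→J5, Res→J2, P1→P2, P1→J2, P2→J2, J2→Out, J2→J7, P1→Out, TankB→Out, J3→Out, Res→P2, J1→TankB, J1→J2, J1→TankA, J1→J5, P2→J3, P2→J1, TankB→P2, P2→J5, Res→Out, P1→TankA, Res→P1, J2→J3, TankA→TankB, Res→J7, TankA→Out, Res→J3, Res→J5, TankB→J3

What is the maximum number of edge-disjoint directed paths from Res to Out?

Assign every edge capacity 1; by Menger, the answer equals the max flow.
Path Res→Out (+1); total 1.
Path Res→P1→Out (+1); total 2.
Path Res→J2→Out (+1); total 3.
Path Res→J3→Out (+1); total 4.
Path Res→P2→J1→TankB→Out (+1); total 5.
No residual Res→Out path; max flow = 5.
Certifying cut of size 5: {Res→J2, Res→J3, Res→Out, Res→P1, Res→P2}.

5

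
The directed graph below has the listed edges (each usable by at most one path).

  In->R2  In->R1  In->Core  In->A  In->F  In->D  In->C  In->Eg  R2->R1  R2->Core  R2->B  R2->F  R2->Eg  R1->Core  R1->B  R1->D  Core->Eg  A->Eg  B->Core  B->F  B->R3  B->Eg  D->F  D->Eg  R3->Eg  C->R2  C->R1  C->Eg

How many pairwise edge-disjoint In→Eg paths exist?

Assign every edge capacity 1; by Menger, the answer equals the max flow.
Path In→Eg (+1); total 1.
Path In→R2→Eg (+1); total 2.
Path In→Core→Eg (+1); total 3.
Path In→A→Eg (+1); total 4.
Path In→D→Eg (+1); total 5.
Path In→C→Eg (+1); total 6.
Path In→R1→B→Eg (+1); total 7.
No residual In→Eg path; max flow = 7.
Certifying cut of size 7: {In→A, In→C, In→Core, In→D, In→Eg, In→R1, In→R2}.

7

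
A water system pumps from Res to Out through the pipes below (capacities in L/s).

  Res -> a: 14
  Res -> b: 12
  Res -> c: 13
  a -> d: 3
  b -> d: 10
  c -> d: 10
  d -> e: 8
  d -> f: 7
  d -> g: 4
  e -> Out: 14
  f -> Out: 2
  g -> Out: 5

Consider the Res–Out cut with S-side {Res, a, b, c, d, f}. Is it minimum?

Yes — it is a minimum cut (capacity 14).

Given cut capacity: 8 + 4 + 2 = 14.
Augment Res→a→d→e→Out: bottleneck 3, flow now 3.
Augment Res→b→d→e→Out: bottleneck 5, flow now 8.
Augment Res→b→d→f→Out: bottleneck 2, flow now 10.
Augment Res→b→d→g→Out: bottleneck 3, flow now 13.
Augment Res→c→d→g→Out: bottleneck 1, flow now 14.
No augmenting path remains; maximum flow = 14.
Cut capacity 14 equals the max flow, so it is a minimum cut.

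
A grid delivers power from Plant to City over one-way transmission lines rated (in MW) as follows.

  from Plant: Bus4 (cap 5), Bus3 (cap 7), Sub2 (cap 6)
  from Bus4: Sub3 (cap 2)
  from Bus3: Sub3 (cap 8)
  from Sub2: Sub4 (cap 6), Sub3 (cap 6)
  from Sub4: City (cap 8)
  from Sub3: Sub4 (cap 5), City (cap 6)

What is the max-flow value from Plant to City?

Augment Plant→Bus4→Sub3→City: bottleneck 2, flow now 2.
Augment Plant→Bus3→Sub3→City: bottleneck 4, flow now 6.
Augment Plant→Sub2→Sub4→City: bottleneck 6, flow now 12.
Augment Plant→Bus3→Sub3→Sub4→City: bottleneck 2, flow now 14.
No augmenting path remains; maximum flow = 14.
In the residual graph, reachable from Plant: {Plant, Bus4, Bus3, Sub2, Sub4, Sub3}.
Min-cut edges: Sub4→City (8), Sub3→City (6); capacity 8 + 6 = 14.
This cut is saturated, so no flow can exceed 14.

14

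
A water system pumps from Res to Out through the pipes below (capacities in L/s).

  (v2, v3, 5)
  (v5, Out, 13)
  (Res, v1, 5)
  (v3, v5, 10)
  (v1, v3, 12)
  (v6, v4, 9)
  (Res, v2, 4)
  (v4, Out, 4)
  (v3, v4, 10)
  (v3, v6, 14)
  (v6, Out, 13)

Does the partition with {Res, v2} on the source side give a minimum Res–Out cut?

No — its capacity is 10, but the minimum cut has capacity 9.

Given cut capacity: 5 + 5 = 10.
Augment Res→v1→v3→v4→Out: bottleneck 4, flow now 4.
Augment Res→v1→v3→v5→Out: bottleneck 1, flow now 5.
Augment Res→v2→v3→v5→Out: bottleneck 4, flow now 9.
No augmenting path remains; maximum flow = 9.
In the residual graph, reachable from Res: {Res}.
Min-cut edges: Res→v1 (5), Res→v2 (4); capacity 5 + 4 = 9.
Cut capacity 10 exceeds the max flow 9, so it is not minimum.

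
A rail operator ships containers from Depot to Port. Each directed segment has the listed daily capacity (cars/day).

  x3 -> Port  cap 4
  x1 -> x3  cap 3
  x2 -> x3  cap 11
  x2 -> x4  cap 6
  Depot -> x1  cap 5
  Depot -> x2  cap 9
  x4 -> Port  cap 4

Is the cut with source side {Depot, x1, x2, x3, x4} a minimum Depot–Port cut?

Yes — it is a minimum cut (capacity 8).

Given cut capacity: 4 + 4 = 8.
Augment Depot→x1→x3→Port: bottleneck 3, flow now 3.
Augment Depot→x2→x3→Port: bottleneck 1, flow now 4.
Augment Depot→x2→x4→Port: bottleneck 4, flow now 8.
No augmenting path remains; maximum flow = 8.
Cut capacity 8 equals the max flow, so it is a minimum cut.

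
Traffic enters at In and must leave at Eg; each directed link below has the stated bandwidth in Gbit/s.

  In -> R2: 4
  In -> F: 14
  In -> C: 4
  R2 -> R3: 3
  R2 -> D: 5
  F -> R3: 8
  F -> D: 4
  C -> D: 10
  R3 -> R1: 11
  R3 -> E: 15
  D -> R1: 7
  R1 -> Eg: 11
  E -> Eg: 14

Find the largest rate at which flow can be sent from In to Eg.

Augment In→R2→R3→R1→Eg: bottleneck 3, flow now 3.
Augment In→R2→D→R1→Eg: bottleneck 1, flow now 4.
Augment In→F→R3→R1→Eg: bottleneck 7, flow now 11.
Augment In→F→R3→E→Eg: bottleneck 1, flow now 12.
Augment In→F→D→R1→R3→E→Eg: bottleneck 4, flow now 16. (uses reverse residual edge)
Augment In→C→D→R1→R3→E→Eg: bottleneck 2, flow now 18. (uses reverse residual edge)
No augmenting path remains; maximum flow = 18.
In the residual graph, reachable from In: {In, R2, F, C, D}.
Min-cut edges: R2→R3 (3), F→R3 (8), D→R1 (7); capacity 3 + 8 + 7 = 18.
This cut is saturated, so no flow can exceed 18.

18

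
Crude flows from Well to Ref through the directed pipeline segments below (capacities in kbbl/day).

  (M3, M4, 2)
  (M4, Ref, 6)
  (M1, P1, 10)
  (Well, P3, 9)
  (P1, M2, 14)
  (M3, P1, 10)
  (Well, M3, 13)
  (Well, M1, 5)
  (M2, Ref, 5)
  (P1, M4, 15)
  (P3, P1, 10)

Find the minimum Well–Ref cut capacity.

11

Augment Well→M3→M4→Ref: bottleneck 2, flow now 2.
Augment Well→M1→P1→M4→Ref: bottleneck 4, flow now 6.
Augment Well→M1→P1→M2→Ref: bottleneck 1, flow now 7.
Augment Well→P3→P1→M2→Ref: bottleneck 4, flow now 11.
No augmenting path remains; maximum flow = 11.
By max-flow min-cut, the minimum cut capacity equals the max flow.
In the residual graph, reachable from Well: {Well, M1, P3, M3, P1, M4, M2}.
Min-cut edges: M4→Ref (6), M2→Ref (5); capacity 6 + 5 = 11.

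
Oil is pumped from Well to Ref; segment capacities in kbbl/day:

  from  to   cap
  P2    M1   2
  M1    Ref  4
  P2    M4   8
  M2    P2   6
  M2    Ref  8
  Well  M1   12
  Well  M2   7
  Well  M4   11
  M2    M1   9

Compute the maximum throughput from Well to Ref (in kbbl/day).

Augment Well→M2→Ref: bottleneck 7, flow now 7.
Augment Well→M1→Ref: bottleneck 4, flow now 11.
No augmenting path remains; maximum flow = 11.
In the residual graph, reachable from Well: {Well, M1, M4}.
Min-cut edges: Well→M2 (7), M1→Ref (4); capacity 7 + 4 = 11.
This cut is saturated, so no flow can exceed 11.

11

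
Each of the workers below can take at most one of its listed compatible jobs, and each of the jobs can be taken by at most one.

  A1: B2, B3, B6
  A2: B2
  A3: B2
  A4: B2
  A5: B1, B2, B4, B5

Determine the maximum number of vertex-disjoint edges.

3

Unit-capacity flow: source→left, listed edges, right→sink; max matching = max flow.
Augmenting path A1→B2 (+1); matched 1.
Augmenting path A5→B1 (+1); matched 2.
Augmenting path A2→B2→A1→B3 (+1); matched 3.
No augmenting path remains; maximum matching = 3.
König certificate: {A1, A5, B2} is a vertex cover of size 3 (every listed pair touches it), so no matching can be larger.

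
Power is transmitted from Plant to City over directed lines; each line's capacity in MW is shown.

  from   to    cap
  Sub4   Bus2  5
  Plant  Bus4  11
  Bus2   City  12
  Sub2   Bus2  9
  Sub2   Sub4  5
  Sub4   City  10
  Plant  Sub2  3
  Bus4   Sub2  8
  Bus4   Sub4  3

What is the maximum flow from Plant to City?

Augment Plant→Bus4→Sub4→City: bottleneck 3, flow now 3.
Augment Plant→Sub2→Sub4→City: bottleneck 3, flow now 6.
Augment Plant→Bus4→Sub2→Sub4→City: bottleneck 2, flow now 8.
Augment Plant→Bus4→Sub2→Bus2→City: bottleneck 6, flow now 14.
No augmenting path remains; maximum flow = 14.
In the residual graph, reachable from Plant: {Plant}.
Min-cut edges: Plant→Bus4 (11), Plant→Sub2 (3); capacity 11 + 3 = 14.
This cut is saturated, so no flow can exceed 14.

14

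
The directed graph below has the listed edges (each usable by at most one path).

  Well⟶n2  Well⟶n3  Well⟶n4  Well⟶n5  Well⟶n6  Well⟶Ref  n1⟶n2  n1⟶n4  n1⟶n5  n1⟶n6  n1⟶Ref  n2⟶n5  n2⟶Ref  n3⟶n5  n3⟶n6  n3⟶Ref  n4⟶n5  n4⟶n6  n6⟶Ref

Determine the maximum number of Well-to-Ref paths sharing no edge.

Assign every edge capacity 1; by Menger, the answer equals the max flow.
Path Well→Ref (+1); total 1.
Path Well→n2→Ref (+1); total 2.
Path Well→n3→Ref (+1); total 3.
Path Well→n6→Ref (+1); total 4.
No residual Well→Ref path; max flow = 4.
Certifying cut of size 4: {Well→Ref, Well→n2, Well→n3, n6→Ref}.

4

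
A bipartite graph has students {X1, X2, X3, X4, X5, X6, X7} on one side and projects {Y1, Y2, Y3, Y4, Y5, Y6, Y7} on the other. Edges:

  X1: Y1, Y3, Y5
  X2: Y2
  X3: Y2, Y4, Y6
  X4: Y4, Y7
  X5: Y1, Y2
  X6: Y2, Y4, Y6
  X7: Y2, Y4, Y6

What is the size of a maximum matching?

6

Unit-capacity flow: source→left, listed edges, right→sink; max matching = max flow.
Augmenting path X1→Y1 (+1); matched 1.
Augmenting path X2→Y2 (+1); matched 2.
Augmenting path X3→Y4 (+1); matched 3.
Augmenting path X4→Y7 (+1); matched 4.
Augmenting path X6→Y6 (+1); matched 5.
Augmenting path X5→Y1→X1→Y3 (+1); matched 6.
No augmenting path remains; maximum matching = 6.
König certificate: {X1, X4, X5, Y2, Y4, Y6} is a vertex cover of size 6 (every listed pair touches it), so no matching can be larger.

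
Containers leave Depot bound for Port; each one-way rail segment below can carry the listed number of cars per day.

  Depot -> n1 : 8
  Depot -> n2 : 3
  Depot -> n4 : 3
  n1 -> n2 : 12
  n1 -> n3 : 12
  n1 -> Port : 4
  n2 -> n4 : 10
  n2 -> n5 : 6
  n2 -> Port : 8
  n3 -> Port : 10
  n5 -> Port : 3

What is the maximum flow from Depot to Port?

Augment Depot→n1→Port: bottleneck 4, flow now 4.
Augment Depot→n2→Port: bottleneck 3, flow now 7.
Augment Depot→n1→n2→Port: bottleneck 4, flow now 11.
No augmenting path remains; maximum flow = 11.
In the residual graph, reachable from Depot: {Depot, n4}.
Min-cut edges: Depot→n1 (8), Depot→n2 (3); capacity 8 + 3 = 11.
This cut is saturated, so no flow can exceed 11.

11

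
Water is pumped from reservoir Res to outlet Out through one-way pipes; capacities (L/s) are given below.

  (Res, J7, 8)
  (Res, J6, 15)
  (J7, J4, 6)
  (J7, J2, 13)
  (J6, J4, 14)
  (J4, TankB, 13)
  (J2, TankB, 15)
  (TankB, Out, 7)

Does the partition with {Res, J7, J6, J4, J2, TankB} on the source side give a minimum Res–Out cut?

Yes — it is a minimum cut (capacity 7).

Given cut capacity: 7 = 7.
Augment Res→J7→J4→TankB→Out: bottleneck 6, flow now 6.
Augment Res→J7→J2→TankB→Out: bottleneck 1, flow now 7.
No augmenting path remains; maximum flow = 7.
Cut capacity 7 equals the max flow, so it is a minimum cut.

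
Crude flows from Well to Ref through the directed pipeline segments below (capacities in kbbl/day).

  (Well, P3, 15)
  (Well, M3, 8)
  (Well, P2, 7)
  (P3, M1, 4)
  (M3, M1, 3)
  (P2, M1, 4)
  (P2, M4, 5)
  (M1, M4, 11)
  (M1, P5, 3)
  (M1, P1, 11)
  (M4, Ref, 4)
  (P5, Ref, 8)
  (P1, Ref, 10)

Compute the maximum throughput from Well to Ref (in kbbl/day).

14

Augment Well→P2→M4→Ref: bottleneck 4, flow now 4.
Augment Well→P3→M1→P5→Ref: bottleneck 3, flow now 7.
Augment Well→P3→M1→P1→Ref: bottleneck 1, flow now 8.
Augment Well→M3→M1→P1→Ref: bottleneck 3, flow now 11.
Augment Well→P2→M1→P1→Ref: bottleneck 3, flow now 14.
No augmenting path remains; maximum flow = 14.
In the residual graph, reachable from Well: {Well, P3, M3}.
Min-cut edges: Well→P2 (7), P3→M1 (4), M3→M1 (3); capacity 7 + 4 + 3 = 14.
This cut is saturated, so no flow can exceed 14.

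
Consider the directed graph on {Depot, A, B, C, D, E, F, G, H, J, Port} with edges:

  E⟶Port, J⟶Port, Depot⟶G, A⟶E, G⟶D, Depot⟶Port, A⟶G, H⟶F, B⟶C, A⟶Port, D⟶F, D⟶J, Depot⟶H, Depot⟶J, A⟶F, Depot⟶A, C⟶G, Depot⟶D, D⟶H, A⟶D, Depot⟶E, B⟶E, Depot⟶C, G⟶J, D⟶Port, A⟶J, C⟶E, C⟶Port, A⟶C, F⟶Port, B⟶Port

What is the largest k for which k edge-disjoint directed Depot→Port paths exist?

Assign every edge capacity 1; by Menger, the answer equals the max flow.
Path Depot→Port (+1); total 1.
Path Depot→A→Port (+1); total 2.
Path Depot→C→Port (+1); total 3.
Path Depot→D→Port (+1); total 4.
Path Depot→E→Port (+1); total 5.
Path Depot→J→Port (+1); total 6.
Path Depot→H→F→Port (+1); total 7.
No residual Depot→Port path; max flow = 7.
Certifying cut of size 7: {D→Port, Depot→A, Depot→C, Depot→E, Depot→Port, F→Port, J→Port}.

7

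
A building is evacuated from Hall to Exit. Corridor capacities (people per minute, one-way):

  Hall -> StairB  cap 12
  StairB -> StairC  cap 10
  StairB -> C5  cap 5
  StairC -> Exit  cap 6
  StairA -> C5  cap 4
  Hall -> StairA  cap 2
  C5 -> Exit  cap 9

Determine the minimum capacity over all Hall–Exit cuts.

13

Augment Hall→StairB→StairC→Exit: bottleneck 6, flow now 6.
Augment Hall→StairB→C5→Exit: bottleneck 5, flow now 11.
Augment Hall→StairA→C5→Exit: bottleneck 2, flow now 13.
No augmenting path remains; maximum flow = 13.
By max-flow min-cut, the minimum cut capacity equals the max flow.
In the residual graph, reachable from Hall: {Hall, StairB, StairC}.
Min-cut edges: Hall→StairA (2), StairB→C5 (5), StairC→Exit (6); capacity 2 + 5 + 6 = 13.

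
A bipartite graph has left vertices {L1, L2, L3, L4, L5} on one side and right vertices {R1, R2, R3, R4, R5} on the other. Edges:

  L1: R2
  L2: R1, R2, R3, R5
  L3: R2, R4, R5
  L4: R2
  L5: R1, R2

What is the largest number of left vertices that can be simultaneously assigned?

4

Unit-capacity flow: source→left, listed edges, right→sink; max matching = max flow.
Augmenting path L1→R2 (+1); matched 1.
Augmenting path L2→R1 (+1); matched 2.
Augmenting path L3→R4 (+1); matched 3.
Augmenting path L5→R1→L2→R3 (+1); matched 4.
No augmenting path remains; maximum matching = 4.
König certificate: {L2, L3, L5, R2} is a vertex cover of size 4 (every listed pair touches it), so no matching can be larger.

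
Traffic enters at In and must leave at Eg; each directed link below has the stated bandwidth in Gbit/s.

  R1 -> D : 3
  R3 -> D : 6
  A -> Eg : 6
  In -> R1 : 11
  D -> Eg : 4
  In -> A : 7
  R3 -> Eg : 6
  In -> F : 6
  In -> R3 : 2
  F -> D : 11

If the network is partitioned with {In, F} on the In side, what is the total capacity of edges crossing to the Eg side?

Edges leaving {In, F}: In→R1 (11), In→R3 (2), In→A (7), F→D (11).
Cut capacity = 11 + 2 + 7 + 11 = 31.

31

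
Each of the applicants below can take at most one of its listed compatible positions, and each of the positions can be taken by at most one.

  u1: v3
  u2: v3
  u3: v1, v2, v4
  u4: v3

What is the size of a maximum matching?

Unit-capacity flow: source→left, listed edges, right→sink; max matching = max flow.
Augmenting path u1→v3 (+1); matched 1.
Augmenting path u3→v1 (+1); matched 2.
No augmenting path remains; maximum matching = 2.
König certificate: {u3, v3} is a vertex cover of size 2 (every listed pair touches it), so no matching can be larger.

2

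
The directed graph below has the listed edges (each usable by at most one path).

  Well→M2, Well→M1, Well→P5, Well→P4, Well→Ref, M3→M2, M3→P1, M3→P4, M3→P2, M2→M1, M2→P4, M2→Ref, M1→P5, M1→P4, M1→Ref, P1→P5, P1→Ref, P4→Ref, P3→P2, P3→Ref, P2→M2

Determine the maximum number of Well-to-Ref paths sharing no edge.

4

Assign every edge capacity 1; by Menger, the answer equals the max flow.
Path Well→Ref (+1); total 1.
Path Well→M2→Ref (+1); total 2.
Path Well→M1→Ref (+1); total 3.
Path Well→P4→Ref (+1); total 4.
No residual Well→Ref path; max flow = 4.
Certifying cut of size 4: {Well→M1, Well→M2, Well→P4, Well→Ref}.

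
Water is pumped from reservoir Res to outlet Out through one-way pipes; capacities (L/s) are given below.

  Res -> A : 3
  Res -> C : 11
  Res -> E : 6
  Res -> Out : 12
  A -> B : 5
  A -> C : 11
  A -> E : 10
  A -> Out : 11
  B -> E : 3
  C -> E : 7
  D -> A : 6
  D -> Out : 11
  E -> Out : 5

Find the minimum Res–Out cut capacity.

Augment Res→Out: bottleneck 12, flow now 12.
Augment Res→A→Out: bottleneck 3, flow now 15.
Augment Res→E→Out: bottleneck 5, flow now 20.
No augmenting path remains; maximum flow = 20.
By max-flow min-cut, the minimum cut capacity equals the max flow.
In the residual graph, reachable from Res: {Res, C, E}.
Min-cut edges: Res→A (3), Res→Out (12), E→Out (5); capacity 3 + 12 + 5 = 20.

20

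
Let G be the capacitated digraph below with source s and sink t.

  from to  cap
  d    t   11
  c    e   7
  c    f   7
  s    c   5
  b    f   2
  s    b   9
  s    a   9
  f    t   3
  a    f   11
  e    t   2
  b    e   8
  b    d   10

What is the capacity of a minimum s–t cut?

Augment s→a→f→t: bottleneck 3, flow now 3.
Augment s→b→d→t: bottleneck 9, flow now 12.
Augment s→c→e→t: bottleneck 2, flow now 14.
No augmenting path remains; maximum flow = 14.
By max-flow min-cut, the minimum cut capacity equals the max flow.
In the residual graph, reachable from s: {s, a, c, e, f}.
Min-cut edges: s→b (9), e→t (2), f→t (3); capacity 9 + 2 + 3 = 14.

14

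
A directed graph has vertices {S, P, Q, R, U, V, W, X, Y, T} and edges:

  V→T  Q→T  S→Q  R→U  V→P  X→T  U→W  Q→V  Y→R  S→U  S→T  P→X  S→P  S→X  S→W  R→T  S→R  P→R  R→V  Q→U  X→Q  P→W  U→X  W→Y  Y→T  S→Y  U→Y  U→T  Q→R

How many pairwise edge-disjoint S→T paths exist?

Assign every edge capacity 1; by Menger, the answer equals the max flow.
Path S→T (+1); total 1.
Path S→Q→T (+1); total 2.
Path S→R→T (+1); total 3.
Path S→U→T (+1); total 4.
Path S→X→T (+1); total 5.
Path S→Y→T (+1); total 6.
Path S→P→R→V→T (+1); total 7.
No residual S→T path; max flow = 7.
Certifying cut of size 7: {Q→T, R→T, S→T, U→T, V→T, X→T, Y→T}.

7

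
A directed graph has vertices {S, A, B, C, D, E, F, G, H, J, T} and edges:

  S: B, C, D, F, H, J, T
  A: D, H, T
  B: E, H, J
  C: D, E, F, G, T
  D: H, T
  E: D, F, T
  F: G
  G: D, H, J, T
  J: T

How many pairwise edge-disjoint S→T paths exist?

6

Assign every edge capacity 1; by Menger, the answer equals the max flow.
Path S→T (+1); total 1.
Path S→C→T (+1); total 2.
Path S→D→T (+1); total 3.
Path S→J→T (+1); total 4.
Path S→B→E→T (+1); total 5.
Path S→F→G→T (+1); total 6.
No residual S→T path; max flow = 6.
Certifying cut of size 6: {S→B, S→C, S→D, S→F, S→J, S→T}.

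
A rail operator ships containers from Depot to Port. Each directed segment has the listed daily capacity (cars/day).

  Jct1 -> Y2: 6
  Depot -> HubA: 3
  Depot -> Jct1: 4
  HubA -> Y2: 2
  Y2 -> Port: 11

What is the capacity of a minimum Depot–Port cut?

6

Augment Depot→HubA→Y2→Port: bottleneck 2, flow now 2.
Augment Depot→Jct1→Y2→Port: bottleneck 4, flow now 6.
No augmenting path remains; maximum flow = 6.
By max-flow min-cut, the minimum cut capacity equals the max flow.
In the residual graph, reachable from Depot: {Depot, HubA}.
Min-cut edges: Depot→Jct1 (4), HubA→Y2 (2); capacity 4 + 2 = 6.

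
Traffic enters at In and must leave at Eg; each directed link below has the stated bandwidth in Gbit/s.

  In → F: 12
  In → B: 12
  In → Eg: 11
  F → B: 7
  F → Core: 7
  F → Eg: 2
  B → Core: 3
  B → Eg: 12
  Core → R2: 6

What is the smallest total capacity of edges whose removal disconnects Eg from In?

Augment In→Eg: bottleneck 11, flow now 11.
Augment In→F→Eg: bottleneck 2, flow now 13.
Augment In→B→Eg: bottleneck 12, flow now 25.
No augmenting path remains; maximum flow = 25.
By max-flow min-cut, the minimum cut capacity equals the max flow.
In the residual graph, reachable from In: {In, F, B, Core, R2}.
Min-cut edges: In→Eg (11), F→Eg (2), B→Eg (12); capacity 11 + 2 + 12 = 25.

25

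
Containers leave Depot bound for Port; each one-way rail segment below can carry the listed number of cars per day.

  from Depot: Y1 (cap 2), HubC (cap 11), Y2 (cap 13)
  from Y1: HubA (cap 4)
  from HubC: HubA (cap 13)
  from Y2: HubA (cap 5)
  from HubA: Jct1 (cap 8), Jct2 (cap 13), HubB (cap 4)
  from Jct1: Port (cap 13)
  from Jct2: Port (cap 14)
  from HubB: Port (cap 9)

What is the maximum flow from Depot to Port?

18

Augment Depot→Y1→HubA→Jct1→Port: bottleneck 2, flow now 2.
Augment Depot→HubC→HubA→Jct1→Port: bottleneck 6, flow now 8.
Augment Depot→HubC→HubA→Jct2→Port: bottleneck 5, flow now 13.
Augment Depot→Y2→HubA→Jct2→Port: bottleneck 5, flow now 18.
No augmenting path remains; maximum flow = 18.
In the residual graph, reachable from Depot: {Depot, Y2}.
Min-cut edges: Depot→Y1 (2), Depot→HubC (11), Y2→HubA (5); capacity 2 + 11 + 5 = 18.
This cut is saturated, so no flow can exceed 18.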